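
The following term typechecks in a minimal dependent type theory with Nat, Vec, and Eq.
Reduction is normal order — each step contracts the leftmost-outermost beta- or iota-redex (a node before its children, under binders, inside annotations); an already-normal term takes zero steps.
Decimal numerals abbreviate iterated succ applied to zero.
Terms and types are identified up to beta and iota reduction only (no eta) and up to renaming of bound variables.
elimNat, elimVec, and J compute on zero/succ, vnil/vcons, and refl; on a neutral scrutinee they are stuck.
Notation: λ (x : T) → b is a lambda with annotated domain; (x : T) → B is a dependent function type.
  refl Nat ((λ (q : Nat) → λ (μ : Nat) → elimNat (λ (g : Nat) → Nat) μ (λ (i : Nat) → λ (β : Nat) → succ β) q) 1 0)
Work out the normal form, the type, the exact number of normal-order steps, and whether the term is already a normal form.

reduced normal form:
  refl Nat 1
the term's type:
  Eq Nat 1 1
normal-order step count: 6
started in normal form: no
first redex: a beta-redex


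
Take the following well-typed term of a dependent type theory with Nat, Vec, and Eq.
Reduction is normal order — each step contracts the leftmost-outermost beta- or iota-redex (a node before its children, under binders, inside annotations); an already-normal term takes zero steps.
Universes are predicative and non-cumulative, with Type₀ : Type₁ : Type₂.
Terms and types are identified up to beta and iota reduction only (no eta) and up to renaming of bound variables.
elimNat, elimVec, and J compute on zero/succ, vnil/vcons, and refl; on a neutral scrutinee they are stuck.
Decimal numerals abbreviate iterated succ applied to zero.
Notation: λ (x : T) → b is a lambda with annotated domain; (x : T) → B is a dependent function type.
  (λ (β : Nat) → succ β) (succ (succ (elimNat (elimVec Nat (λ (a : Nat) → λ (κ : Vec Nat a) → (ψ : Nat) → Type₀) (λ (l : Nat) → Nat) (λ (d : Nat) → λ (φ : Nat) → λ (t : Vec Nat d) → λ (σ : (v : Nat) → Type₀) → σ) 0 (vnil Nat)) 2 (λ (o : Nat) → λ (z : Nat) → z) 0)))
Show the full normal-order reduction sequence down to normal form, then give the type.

reduction (normal order):
  (λ (β : Nat) → succ β) (succ (succ (elimNat (elimVec Nat (λ (a : Nat) → λ (κ : Vec Nat a) → (ψ : Nat) → Type₀) (λ (l : Nat) → Nat) (λ (d : Nat) → λ (φ : Nat) → λ (t : Vec Nat d) → λ (σ : (v : Nat) → Type₀) → σ) 0 (vnil Nat)) 2 (λ (o : Nat) → λ (z : Nat) → z) 0)))
  ~> succ (succ (succ (elimNat (elimVec Nat (λ (β : Nat) → λ (a : Vec Nat β) → (κ : Nat) → Type₀) (λ (ψ : Nat) → Nat) (λ (l : Nat) → λ (d : Nat) → λ (φ : Vec Nat l) → λ (t : (σ : Nat) → Type₀) → t) 0 (vnil Nat)) 2 (λ (v : Nat) → λ (o : Nat) → o) 0)))
  ~> 5
inferred type:
  Nat


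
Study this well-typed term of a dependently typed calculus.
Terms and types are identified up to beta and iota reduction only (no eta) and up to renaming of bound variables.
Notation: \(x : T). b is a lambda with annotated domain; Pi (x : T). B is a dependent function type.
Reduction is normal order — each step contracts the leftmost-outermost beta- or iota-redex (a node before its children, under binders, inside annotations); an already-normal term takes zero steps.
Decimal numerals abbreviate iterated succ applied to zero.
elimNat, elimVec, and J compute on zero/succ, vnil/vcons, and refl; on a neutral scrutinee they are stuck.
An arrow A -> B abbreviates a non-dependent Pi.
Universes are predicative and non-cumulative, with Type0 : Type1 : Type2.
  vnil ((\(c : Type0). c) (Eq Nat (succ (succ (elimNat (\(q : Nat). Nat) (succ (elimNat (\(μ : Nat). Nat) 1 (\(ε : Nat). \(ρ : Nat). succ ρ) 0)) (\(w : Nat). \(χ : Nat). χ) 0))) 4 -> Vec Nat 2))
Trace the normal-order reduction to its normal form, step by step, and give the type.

normal-order reduction sequence:
  vnil ((\(c : Type0). c) (Eq Nat (succ (succ (elimNat (\(q : Nat). Nat) (succ (elimNat (\(μ : Nat). Nat) 1 (\(ε : Nat). \(ρ : Nat). succ ρ) 0)) (\(w : Nat). \(χ : Nat). χ) 0))) 4 -> Vec Nat 2))
  ~> vnil (Eq Nat (succ (succ (elimNat (\(c : Nat). Nat) (succ (elimNat (\(q : Nat). Nat) 1 (\(μ : Nat). \(ε : Nat). succ ε) 0)) (\(ρ : Nat). \(w : Nat). w) 0))) 4 -> Vec Nat 2)
  ~> vnil (Eq Nat (succ (succ (succ (elimNat (\(c : Nat). Nat) 1 (\(q : Nat). \(μ : Nat). succ μ) 0)))) 4 -> Vec Nat 2)
  ~> vnil (Eq Nat 4 4 -> Vec Nat 2)
type:
  Vec (Eq Nat 4 4 -> Vec Nat 2) 0


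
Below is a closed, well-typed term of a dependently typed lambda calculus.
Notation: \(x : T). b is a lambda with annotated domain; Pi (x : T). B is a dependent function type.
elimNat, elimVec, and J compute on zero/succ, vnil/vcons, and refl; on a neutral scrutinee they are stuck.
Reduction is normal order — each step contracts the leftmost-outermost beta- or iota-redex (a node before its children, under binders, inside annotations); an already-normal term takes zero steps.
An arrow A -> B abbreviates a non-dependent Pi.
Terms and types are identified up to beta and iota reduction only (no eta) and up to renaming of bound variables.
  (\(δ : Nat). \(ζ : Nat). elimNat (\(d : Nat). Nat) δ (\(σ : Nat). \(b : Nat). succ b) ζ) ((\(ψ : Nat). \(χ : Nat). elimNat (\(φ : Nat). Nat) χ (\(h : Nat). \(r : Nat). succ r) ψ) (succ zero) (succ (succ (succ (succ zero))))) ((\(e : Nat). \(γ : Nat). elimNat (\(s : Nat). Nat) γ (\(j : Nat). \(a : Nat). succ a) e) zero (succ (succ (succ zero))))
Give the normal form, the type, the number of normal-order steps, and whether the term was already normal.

normal form:
  succ (succ (succ (succ (succ (succ (succ (succ zero)))))))
inferred type:
  Nat
reduction steps (normal order): 21
started in normal form: no
first contracted redex: a beta-redex


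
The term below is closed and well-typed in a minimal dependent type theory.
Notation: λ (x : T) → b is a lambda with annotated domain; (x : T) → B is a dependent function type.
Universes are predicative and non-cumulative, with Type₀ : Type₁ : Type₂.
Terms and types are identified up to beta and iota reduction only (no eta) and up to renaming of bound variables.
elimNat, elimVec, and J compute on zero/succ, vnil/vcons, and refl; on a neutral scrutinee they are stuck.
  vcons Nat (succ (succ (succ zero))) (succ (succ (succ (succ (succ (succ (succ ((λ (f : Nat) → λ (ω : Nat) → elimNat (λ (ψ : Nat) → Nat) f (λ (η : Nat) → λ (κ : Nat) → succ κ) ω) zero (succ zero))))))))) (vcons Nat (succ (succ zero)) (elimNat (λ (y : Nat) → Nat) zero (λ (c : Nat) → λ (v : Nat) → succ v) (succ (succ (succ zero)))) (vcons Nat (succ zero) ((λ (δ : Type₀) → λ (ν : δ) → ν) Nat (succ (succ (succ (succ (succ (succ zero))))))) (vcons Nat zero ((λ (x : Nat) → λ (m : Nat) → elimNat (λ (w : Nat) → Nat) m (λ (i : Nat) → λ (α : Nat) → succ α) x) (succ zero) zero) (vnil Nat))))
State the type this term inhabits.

inferred type:
  Vec Nat (succ (succ (succ (succ zero))))


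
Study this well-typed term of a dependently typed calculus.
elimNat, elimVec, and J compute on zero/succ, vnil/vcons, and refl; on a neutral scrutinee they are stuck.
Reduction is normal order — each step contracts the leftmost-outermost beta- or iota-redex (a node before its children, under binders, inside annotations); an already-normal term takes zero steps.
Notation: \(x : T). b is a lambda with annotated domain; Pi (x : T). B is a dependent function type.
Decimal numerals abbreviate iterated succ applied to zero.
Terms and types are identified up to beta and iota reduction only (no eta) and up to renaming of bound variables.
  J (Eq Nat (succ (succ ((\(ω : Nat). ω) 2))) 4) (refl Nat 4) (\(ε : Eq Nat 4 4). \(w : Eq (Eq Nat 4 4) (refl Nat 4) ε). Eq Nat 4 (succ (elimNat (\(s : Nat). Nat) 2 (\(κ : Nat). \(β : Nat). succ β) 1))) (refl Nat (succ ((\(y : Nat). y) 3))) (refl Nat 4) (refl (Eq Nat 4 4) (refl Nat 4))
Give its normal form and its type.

normal form:
  refl Nat 4
inferred type:
  Eq Nat 4 4


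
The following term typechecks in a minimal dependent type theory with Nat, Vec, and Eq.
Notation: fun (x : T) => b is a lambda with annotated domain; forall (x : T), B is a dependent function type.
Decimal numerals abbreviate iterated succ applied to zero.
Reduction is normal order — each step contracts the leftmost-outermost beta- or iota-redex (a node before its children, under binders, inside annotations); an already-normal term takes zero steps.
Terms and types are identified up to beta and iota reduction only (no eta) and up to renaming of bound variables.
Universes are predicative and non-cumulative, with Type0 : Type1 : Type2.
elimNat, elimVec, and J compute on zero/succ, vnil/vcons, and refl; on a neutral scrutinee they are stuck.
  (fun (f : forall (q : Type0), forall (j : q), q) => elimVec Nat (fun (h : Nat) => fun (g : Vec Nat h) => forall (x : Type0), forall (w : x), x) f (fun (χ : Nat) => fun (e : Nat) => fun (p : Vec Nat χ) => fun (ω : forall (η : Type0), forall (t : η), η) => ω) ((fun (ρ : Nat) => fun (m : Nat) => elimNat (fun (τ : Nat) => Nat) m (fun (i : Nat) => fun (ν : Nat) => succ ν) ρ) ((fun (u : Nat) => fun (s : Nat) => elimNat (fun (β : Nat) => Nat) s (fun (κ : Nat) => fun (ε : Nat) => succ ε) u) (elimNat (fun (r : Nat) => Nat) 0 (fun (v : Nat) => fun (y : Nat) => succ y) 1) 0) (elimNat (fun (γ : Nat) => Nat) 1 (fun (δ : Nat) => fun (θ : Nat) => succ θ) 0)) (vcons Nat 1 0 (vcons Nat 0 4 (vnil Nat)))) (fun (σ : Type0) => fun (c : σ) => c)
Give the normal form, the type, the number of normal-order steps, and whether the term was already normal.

normal form:
  fun (f : Type0) => fun (q : f) => q
the term's type:
  forall (f : Type0), forall (q : f), f
reduction steps (normal order): 12
started in normal form: no
first contracted redex: a beta-redex


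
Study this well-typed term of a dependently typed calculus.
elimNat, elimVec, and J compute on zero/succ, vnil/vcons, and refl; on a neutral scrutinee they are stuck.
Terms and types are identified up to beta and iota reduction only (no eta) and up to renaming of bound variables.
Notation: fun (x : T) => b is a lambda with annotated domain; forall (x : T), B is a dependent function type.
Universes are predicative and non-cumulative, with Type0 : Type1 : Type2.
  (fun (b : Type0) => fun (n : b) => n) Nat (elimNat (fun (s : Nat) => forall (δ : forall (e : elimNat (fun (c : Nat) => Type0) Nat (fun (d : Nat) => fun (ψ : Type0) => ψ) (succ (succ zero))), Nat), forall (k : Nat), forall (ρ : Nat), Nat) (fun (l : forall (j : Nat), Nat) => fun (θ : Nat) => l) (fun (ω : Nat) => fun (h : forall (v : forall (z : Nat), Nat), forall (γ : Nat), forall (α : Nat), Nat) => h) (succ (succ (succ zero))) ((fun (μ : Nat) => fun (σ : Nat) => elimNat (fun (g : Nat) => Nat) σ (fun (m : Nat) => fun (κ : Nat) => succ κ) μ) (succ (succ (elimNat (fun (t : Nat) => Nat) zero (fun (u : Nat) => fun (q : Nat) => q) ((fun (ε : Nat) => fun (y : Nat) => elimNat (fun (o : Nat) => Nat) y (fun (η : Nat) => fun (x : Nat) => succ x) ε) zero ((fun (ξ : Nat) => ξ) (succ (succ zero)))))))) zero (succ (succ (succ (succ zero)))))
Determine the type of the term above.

type:
  Nat


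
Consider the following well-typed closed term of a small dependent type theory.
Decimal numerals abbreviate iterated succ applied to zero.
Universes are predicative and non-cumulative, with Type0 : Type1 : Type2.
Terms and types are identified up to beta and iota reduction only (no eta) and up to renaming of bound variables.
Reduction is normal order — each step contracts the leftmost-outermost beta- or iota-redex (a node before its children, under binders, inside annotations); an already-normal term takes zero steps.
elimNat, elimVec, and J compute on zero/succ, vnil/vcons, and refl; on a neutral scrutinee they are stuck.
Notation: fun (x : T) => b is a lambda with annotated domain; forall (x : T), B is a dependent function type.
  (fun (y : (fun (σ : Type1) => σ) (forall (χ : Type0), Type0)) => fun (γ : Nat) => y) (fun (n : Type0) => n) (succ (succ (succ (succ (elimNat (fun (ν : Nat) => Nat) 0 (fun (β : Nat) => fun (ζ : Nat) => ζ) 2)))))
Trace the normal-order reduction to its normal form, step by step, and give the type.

normal-order reduction:
  (fun (y : (fun (σ : Type1) => σ) (forall (χ : Type0), Type0)) => fun (γ : Nat) => y) (fun (n : Type0) => n) (succ (succ (succ (succ (elimNat (fun (ν : Nat) => Nat) 0 (fun (β : Nat) => fun (ζ : Nat) => ζ) 2)))))
  ~> (fun (y : Nat) => fun (σ : Type0) => σ) (succ (succ (succ (succ (elimNat (fun (χ : Nat) => Nat) 0 (fun (γ : Nat) => fun (n : Nat) => n) 2)))))
  ~> fun (y : Type0) => y
the term's type:
  forall (y : Type0), Type0


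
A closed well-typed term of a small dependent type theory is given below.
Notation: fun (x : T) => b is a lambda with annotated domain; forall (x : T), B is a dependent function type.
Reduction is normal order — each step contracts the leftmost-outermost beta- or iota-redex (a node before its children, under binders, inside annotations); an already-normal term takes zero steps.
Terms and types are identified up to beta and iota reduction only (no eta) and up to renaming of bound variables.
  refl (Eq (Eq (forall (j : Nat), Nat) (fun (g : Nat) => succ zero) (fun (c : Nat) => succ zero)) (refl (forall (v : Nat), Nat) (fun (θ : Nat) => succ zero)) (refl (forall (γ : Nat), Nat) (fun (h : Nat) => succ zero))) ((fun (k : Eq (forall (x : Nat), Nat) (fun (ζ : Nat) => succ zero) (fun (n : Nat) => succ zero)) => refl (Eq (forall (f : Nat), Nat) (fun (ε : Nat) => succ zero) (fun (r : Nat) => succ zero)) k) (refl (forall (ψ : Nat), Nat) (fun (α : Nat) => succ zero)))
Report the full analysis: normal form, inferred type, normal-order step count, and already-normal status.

reduced normal form:
  refl (Eq (Eq (forall (j : Nat), Nat) (fun (g : Nat) => succ zero) (fun (c : Nat) => succ zero)) (refl (forall (v : Nat), Nat) (fun (θ : Nat) => succ zero)) (refl (forall (γ : Nat), Nat) (fun (h : Nat) => succ zero))) (refl (Eq (forall (k : Nat), Nat) (fun (x : Nat) => succ zero) (fun (ζ : Nat) => succ zero)) (refl (forall (n : Nat), Nat) (fun (f : Nat) => succ zero)))
inferred type:
  Eq (Eq (Eq (forall (j : Nat), Nat) (fun (g : Nat) => succ zero) (fun (c : Nat) => succ zero)) (refl (forall (v : Nat), Nat) (fun (θ : Nat) => succ zero)) (refl (forall (γ : Nat), Nat) (fun (h : Nat) => succ zero))) (refl (Eq (forall (k : Nat), Nat) (fun (x : Nat) => succ zero) (fun (ζ : Nat) => succ zero)) (refl (forall (n : Nat), Nat) (fun (f : Nat) => succ zero))) (refl (Eq (forall (ε : Nat), Nat) (fun (r : Nat) => succ zero) (fun (ψ : Nat) => succ zero)) (refl (forall (α : Nat), Nat) (fun (e : Nat) => succ zero)))
normal-order step count: 1
started in normal form: no
first redex: a beta-redex


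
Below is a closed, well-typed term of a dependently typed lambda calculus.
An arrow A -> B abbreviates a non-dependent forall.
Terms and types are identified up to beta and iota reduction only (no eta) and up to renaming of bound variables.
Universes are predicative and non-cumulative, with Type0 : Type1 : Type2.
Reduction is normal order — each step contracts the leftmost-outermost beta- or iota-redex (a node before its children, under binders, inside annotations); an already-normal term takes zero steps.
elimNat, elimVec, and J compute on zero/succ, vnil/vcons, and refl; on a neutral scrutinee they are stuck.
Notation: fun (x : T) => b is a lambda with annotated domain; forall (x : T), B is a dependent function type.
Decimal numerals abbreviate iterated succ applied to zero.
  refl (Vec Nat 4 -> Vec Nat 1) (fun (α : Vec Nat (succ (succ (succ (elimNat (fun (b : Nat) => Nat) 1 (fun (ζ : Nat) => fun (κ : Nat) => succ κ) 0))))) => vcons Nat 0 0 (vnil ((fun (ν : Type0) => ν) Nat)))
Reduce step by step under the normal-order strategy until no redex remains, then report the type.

normal-order reduction sequence:
  refl (Vec Nat 4 -> Vec Nat 1) (fun (α : Vec Nat (succ (succ (succ (elimNat (fun (b : Nat) => Nat) 1 (fun (ζ : Nat) => fun (κ : Nat) => succ κ) 0))))) => vcons Nat 0 0 (vnil ((fun (ν : Type0) => ν) Nat)))
  ~> refl (Vec Nat 4 -> Vec Nat 1) (fun (α : Vec Nat 4) => vcons Nat 0 0 (vnil ((fun (b : Type0) => b) Nat)))
  ~> refl (Vec Nat 4 -> Vec Nat 1) (fun (α : Vec Nat 4) => vcons Nat 0 0 (vnil Nat))
type:
  Eq (Vec Nat 4 -> Vec Nat 1) (fun (α : Vec Nat 4) => vcons Nat 0 0 (vnil Nat)) (fun (b : Vec Nat 4) => vcons Nat 0 0 (vnil Nat))


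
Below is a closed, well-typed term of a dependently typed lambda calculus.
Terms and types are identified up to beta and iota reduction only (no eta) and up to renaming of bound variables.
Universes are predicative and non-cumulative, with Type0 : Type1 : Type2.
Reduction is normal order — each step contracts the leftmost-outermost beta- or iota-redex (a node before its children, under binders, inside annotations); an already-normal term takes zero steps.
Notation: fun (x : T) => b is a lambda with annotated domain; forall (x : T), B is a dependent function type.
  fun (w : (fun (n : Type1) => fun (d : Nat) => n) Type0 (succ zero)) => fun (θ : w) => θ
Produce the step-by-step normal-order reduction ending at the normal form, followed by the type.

normal-order reduction sequence:
  fun (w : (fun (n : Type1) => fun (d : Nat) => n) Type0 (succ zero)) => fun (θ : w) => θ
  ~> fun (w : (fun (n : Nat) => Type0) (succ zero)) => fun (d : w) => d
  ~> fun (w : Type0) => fun (n : w) => n
type:
  forall (w : Type0), forall (n : w), w


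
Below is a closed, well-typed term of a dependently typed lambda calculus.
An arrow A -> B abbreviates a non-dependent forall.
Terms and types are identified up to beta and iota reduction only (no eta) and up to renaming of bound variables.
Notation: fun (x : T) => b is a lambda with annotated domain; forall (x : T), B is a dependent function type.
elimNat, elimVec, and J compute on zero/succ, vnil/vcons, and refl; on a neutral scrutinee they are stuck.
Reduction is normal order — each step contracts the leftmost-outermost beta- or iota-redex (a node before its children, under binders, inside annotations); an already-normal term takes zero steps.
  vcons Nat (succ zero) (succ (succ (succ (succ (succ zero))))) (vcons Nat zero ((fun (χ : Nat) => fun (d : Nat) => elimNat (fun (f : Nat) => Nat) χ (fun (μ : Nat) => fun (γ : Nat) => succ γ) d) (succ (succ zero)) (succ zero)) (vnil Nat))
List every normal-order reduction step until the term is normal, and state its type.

normal-order reduction sequence:
  vcons Nat (succ zero) (succ (succ (succ (succ (succ zero))))) (vcons Nat zero ((fun (χ : Nat) => fun (d : Nat) => elimNat (fun (f : Nat) => Nat) χ (fun (μ : Nat) => fun (γ : Nat) => succ γ) d) (succ (succ zero)) (succ zero)) (vnil Nat))
  ~> vcons Nat (succ zero) (succ (succ (succ (succ (succ zero))))) (vcons Nat zero ((fun (χ : Nat) => elimNat (fun (d : Nat) => Nat) (succ (succ zero)) (fun (f : Nat) => fun (μ : Nat) => succ μ) χ) (succ zero)) (vnil Nat))
  ~> vcons Nat (succ zero) (succ (succ (succ (succ (succ zero))))) (vcons Nat zero (elimNat (fun (χ : Nat) => Nat) (succ (succ zero)) (fun (d : Nat) => fun (f : Nat) => succ f) (succ zero)) (vnil Nat))
  ~> vcons Nat (succ zero) (succ (succ (succ (succ (succ zero))))) (vcons Nat zero ((fun (χ : Nat) => fun (d : Nat) => succ d) zero (elimNat (fun (f : Nat) => Nat) (succ (succ zero)) (fun (μ : Nat) => fun (γ : Nat) => succ γ) zero)) (vnil Nat))
  ~> vcons Nat (succ zero) (succ (succ (succ (succ (succ zero))))) (vcons Nat zero ((fun (χ : Nat) => succ χ) (elimNat (fun (d : Nat) => Nat) (succ (succ zero)) (fun (f : Nat) => fun (μ : Nat) => succ μ) zero)) (vnil Nat))
  ~> vcons Nat (succ zero) (succ (succ (succ (succ (succ zero))))) (vcons Nat zero (succ (elimNat (fun (χ : Nat) => Nat) (succ (succ zero)) (fun (d : Nat) => fun (f : Nat) => succ f) zero)) (vnil Nat))
  ~> vcons Nat (succ zero) (succ (succ (succ (succ (succ zero))))) (vcons Nat zero (succ (succ (succ zero))) (vnil Nat))
inferred type:
  Vec Nat (succ (succ zero))


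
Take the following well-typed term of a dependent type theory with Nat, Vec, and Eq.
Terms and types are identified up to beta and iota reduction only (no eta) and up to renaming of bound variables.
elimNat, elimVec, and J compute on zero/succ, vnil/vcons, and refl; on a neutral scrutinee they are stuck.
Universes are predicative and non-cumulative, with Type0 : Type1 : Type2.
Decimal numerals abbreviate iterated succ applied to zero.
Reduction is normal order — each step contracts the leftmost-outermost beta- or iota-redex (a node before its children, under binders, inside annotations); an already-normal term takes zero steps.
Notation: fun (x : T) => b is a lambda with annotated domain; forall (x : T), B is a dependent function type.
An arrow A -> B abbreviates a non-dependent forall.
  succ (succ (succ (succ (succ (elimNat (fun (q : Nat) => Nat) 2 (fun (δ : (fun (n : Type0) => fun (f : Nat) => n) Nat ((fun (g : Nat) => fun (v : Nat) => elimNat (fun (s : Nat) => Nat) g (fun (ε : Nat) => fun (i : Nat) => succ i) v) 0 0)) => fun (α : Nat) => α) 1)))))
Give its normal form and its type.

normal form:
  7
type:
  Nat
observation: the term reaches its normal form after 4 normal-order steps.


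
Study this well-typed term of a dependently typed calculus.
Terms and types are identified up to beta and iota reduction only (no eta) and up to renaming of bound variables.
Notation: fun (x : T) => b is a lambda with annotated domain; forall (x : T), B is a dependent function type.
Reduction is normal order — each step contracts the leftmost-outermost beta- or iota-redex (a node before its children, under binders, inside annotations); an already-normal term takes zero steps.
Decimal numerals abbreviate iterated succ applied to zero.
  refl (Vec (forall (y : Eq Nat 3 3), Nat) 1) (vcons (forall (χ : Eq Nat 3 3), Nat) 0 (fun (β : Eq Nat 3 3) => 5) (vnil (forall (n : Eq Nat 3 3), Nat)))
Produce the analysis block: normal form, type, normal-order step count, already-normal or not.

normal form:
  refl (Vec (forall (y : Eq Nat 3 3), Nat) 1) (vcons (forall (χ : Eq Nat 3 3), Nat) 0 (fun (β : Eq Nat 3 3) => 5) (vnil (forall (n : Eq Nat 3 3), Nat)))
inferred type:
  Eq (Vec (forall (y : Eq Nat 3 3), Nat) 1) (vcons (forall (χ : Eq Nat 3 3), Nat) 0 (fun (β : Eq Nat 3 3) => 5) (vnil (forall (n : Eq Nat 3 3), Nat))) (vcons (forall (θ : Eq Nat 3 3), Nat) 0 (fun (μ : Eq Nat 3 3) => 5) (vnil (forall (v : Eq Nat 3 3), Nat)))
reduction steps (normal order): 0
term was already normal: yes


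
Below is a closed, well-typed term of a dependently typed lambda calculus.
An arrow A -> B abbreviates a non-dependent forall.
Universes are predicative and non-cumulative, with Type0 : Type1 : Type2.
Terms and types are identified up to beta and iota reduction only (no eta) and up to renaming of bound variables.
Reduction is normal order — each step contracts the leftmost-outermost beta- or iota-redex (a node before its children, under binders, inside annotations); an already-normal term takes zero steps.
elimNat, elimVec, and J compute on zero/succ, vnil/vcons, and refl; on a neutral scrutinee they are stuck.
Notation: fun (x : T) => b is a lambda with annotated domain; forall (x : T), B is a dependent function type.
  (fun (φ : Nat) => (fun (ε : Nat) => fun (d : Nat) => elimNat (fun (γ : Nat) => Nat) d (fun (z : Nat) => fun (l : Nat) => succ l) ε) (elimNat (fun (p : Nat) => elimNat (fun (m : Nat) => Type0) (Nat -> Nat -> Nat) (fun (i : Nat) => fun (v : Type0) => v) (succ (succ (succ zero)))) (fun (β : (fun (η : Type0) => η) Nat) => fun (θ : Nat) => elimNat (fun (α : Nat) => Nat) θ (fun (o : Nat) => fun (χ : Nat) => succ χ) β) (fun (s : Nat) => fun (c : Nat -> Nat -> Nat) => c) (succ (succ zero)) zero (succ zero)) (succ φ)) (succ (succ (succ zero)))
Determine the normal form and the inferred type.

reduced normal form:
  succ (succ (succ (succ (succ zero))))
type:
  Nat
observation: the term reaches its normal form after 17 normal-order steps.


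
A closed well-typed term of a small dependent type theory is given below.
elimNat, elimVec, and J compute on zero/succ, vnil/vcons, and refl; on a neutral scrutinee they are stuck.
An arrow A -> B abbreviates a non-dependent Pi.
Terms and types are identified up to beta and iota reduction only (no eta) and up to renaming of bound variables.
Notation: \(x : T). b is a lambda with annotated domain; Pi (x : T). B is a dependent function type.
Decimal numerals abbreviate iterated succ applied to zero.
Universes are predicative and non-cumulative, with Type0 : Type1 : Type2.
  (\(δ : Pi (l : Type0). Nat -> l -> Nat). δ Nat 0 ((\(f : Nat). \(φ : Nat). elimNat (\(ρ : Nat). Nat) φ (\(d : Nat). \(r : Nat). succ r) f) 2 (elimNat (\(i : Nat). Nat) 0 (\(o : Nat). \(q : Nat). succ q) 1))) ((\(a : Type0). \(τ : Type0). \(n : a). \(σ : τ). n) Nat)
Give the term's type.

type:
  Nat


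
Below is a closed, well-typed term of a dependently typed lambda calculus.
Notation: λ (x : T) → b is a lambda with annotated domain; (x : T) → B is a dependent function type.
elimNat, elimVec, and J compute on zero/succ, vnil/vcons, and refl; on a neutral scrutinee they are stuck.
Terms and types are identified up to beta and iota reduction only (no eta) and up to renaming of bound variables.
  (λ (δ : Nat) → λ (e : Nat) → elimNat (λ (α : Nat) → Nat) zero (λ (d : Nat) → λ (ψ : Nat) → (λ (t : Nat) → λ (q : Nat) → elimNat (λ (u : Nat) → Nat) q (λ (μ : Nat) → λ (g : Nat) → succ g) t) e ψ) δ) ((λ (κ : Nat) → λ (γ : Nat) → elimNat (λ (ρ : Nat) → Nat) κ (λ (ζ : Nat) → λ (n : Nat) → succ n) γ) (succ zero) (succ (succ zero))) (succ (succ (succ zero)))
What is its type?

type:
  Nat


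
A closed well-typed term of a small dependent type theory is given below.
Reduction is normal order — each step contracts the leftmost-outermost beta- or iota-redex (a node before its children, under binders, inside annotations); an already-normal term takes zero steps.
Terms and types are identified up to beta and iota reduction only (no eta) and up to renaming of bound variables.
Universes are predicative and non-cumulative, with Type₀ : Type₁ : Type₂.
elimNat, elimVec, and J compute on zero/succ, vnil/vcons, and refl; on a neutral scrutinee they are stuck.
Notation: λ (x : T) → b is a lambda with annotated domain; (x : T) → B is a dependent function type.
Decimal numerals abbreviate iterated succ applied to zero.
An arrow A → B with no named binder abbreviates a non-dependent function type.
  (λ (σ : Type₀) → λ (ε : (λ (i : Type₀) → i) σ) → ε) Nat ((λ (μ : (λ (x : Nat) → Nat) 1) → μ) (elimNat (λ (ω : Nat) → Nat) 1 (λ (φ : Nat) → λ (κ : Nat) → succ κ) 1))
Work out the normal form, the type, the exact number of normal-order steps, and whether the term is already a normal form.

normal form:
  2
type:
  Nat
reduction steps (normal order): 7
term was already normal: no
first contracted redex: a beta-redex


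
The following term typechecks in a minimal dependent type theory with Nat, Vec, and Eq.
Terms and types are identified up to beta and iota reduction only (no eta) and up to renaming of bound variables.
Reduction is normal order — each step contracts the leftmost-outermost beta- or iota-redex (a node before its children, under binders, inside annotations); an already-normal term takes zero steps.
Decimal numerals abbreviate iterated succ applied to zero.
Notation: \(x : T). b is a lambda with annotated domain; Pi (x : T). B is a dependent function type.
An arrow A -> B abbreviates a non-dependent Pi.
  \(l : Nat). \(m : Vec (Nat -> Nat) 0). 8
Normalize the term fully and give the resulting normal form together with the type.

reduced normal form:
  \(l : Nat). \(m : Vec (Nat -> Nat) 0). 8
inferred type:
  Nat -> Vec (Nat -> Nat) 0 -> Nat
observation: the term is already in normal form.


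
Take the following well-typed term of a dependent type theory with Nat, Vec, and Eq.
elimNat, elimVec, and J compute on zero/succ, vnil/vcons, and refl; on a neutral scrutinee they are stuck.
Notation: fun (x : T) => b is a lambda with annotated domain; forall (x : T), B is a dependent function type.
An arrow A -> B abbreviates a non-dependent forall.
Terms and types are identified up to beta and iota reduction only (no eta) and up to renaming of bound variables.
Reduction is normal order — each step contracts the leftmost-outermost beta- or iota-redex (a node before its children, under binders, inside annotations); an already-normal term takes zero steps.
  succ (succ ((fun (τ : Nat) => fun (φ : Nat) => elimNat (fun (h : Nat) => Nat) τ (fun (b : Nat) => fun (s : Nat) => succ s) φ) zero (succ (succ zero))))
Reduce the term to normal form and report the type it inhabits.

resulting normal form:
  succ (succ (succ (succ zero)))
type:
  Nat


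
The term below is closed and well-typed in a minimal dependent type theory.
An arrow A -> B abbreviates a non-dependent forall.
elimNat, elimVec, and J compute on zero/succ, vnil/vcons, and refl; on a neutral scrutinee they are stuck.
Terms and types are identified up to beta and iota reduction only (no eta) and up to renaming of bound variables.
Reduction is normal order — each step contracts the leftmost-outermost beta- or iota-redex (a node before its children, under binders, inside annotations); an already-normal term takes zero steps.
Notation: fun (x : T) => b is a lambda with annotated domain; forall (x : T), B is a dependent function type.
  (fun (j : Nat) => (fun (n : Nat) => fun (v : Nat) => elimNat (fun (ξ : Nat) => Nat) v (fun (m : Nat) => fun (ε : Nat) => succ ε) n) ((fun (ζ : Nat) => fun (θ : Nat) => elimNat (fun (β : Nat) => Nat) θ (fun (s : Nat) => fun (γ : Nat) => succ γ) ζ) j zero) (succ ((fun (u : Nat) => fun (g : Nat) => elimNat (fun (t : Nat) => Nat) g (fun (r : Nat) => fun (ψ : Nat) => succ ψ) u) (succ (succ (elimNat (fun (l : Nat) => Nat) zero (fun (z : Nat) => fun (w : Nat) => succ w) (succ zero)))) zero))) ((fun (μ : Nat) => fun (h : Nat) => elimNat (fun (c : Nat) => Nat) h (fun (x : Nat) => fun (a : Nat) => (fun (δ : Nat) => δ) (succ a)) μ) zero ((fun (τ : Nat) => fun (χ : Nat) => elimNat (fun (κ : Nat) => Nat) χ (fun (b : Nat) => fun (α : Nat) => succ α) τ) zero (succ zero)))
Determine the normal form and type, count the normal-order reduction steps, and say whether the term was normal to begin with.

normal form:
  succ (succ (succ (succ (succ zero))))
type:
  Nat
reduction steps (normal order): 35
term was already normal: no
first redex: a beta-redex


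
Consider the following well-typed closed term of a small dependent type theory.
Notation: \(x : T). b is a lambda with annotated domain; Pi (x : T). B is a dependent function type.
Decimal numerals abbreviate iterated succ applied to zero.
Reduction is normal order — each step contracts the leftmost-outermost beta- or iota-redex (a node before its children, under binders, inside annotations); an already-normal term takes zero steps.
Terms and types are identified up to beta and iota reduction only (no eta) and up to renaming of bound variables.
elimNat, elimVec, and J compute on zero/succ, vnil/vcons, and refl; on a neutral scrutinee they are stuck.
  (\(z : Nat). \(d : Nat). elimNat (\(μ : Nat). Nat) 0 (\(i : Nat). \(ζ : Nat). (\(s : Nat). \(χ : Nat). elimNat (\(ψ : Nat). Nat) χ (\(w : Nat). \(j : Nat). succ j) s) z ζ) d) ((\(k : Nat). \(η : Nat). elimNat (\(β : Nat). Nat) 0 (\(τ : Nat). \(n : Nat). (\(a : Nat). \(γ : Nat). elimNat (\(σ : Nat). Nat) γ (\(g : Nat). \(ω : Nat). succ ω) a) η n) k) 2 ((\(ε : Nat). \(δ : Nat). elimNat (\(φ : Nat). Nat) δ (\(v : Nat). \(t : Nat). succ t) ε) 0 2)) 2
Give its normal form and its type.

normal form:
  8
type:
  Nat
observation: 105 normal-order steps separate the term from its normal form.


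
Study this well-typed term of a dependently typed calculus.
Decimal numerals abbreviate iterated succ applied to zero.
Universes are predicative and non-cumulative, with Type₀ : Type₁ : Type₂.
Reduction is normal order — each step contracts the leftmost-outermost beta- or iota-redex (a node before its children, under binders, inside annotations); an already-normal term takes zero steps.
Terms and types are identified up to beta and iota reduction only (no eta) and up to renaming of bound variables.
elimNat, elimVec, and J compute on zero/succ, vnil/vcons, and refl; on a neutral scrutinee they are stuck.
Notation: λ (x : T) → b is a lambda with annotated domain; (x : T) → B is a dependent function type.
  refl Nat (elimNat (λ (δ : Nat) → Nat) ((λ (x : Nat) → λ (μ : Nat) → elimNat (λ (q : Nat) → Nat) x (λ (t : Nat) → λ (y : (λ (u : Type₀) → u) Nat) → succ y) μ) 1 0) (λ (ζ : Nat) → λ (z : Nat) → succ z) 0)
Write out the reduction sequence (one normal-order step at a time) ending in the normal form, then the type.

normal-order reduction sequence:
  refl Nat (elimNat (λ (δ : Nat) → Nat) ((λ (x : Nat) → λ (μ : Nat) → elimNat (λ (q : Nat) → Nat) x (λ (t : Nat) → λ (y : (λ (u : Type₀) → u) Nat) → succ y) μ) 1 0) (λ (ζ : Nat) → λ (z : Nat) → succ z) 0)
  ~> refl Nat ((λ (δ : Nat) → λ (x : Nat) → elimNat (λ (μ : Nat) → Nat) δ (λ (q : Nat) → λ (t : (λ (y : Type₀) → y) Nat) → succ t) x) 1 0)
  ~> refl Nat ((λ (δ : Nat) → elimNat (λ (x : Nat) → Nat) 1 (λ (μ : Nat) → λ (q : (λ (t : Type₀) → t) Nat) → succ q) δ) 0)
  ~> refl Nat (elimNat (λ (δ : Nat) → Nat) 1 (λ (x : Nat) → λ (μ : (λ (q : Type₀) → q) Nat) → succ μ) 0)
  ~> refl Nat 1
inferred type:
  Eq Nat 1 1


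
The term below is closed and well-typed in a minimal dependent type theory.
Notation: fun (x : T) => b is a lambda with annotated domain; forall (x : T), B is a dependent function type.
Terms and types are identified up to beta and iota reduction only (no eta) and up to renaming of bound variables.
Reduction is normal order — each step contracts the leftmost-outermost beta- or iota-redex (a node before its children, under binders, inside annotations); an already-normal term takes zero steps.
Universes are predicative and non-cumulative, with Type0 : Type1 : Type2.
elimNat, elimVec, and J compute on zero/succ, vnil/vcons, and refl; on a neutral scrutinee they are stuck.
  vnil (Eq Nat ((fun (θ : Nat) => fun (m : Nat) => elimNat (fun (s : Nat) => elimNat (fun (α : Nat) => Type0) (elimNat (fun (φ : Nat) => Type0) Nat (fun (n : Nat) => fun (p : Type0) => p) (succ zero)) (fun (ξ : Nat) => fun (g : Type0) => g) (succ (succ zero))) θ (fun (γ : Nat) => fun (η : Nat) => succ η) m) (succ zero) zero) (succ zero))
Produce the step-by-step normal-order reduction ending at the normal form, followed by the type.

normal-order reduction sequence:
  vnil (Eq Nat ((fun (θ : Nat) => fun (m : Nat) => elimNat (fun (s : Nat) => elimNat (fun (α : Nat) => Type0) (elimNat (fun (φ : Nat) => Type0) Nat (fun (n : Nat) => fun (p : Type0) => p) (succ zero)) (fun (ξ : Nat) => fun (g : Type0) => g) (succ (succ zero))) θ (fun (γ : Nat) => fun (η : Nat) => succ η) m) (succ zero) zero) (succ zero))
  ~> vnil (Eq Nat ((fun (θ : Nat) => elimNat (fun (m : Nat) => elimNat (fun (s : Nat) => Type0) (elimNat (fun (α : Nat) => Type0) Nat (fun (φ : Nat) => fun (n : Type0) => n) (succ zero)) (fun (p : Nat) => fun (ξ : Type0) => ξ) (succ (succ zero))) (succ zero) (fun (g : Nat) => fun (γ : Nat) => succ γ) θ) zero) (succ zero))
  ~> vnil (Eq Nat (elimNat (fun (θ : Nat) => elimNat (fun (m : Nat) => Type0) (elimNat (fun (s : Nat) => Type0) Nat (fun (α : Nat) => fun (φ : Type0) => φ) (succ zero)) (fun (n : Nat) => fun (p : Type0) => p) (succ (succ zero))) (succ zero) (fun (ξ : Nat) => fun (g : Nat) => succ g) zero) (succ zero))
  ~> vnil (Eq Nat (succ zero) (succ zero))
the term's type:
  Vec (Eq Nat (succ zero) (succ zero)) zero


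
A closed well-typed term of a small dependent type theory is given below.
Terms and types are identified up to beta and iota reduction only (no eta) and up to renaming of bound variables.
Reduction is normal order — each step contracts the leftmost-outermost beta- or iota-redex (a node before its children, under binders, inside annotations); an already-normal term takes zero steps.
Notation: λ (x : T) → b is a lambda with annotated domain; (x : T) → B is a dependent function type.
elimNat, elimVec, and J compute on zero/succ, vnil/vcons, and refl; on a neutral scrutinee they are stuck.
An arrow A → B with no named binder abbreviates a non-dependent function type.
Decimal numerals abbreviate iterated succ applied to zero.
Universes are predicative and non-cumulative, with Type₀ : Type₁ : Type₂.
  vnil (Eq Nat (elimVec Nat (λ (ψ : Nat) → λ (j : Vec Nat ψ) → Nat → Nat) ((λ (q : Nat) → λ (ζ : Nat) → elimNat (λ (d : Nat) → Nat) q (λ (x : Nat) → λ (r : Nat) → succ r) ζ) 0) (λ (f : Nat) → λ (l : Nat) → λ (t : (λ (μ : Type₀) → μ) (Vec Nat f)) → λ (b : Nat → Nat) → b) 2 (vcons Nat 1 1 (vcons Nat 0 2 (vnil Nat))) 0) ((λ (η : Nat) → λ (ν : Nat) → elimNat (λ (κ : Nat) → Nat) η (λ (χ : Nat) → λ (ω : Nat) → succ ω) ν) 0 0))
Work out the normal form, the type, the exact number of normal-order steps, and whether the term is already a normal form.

normal form:
  vnil (Eq Nat 0 0)
inferred type:
  Vec (Eq Nat 0 0) 0
steps to reach normal form (normal order): 17
already normal: no
first redex: an elimVec iota-redex


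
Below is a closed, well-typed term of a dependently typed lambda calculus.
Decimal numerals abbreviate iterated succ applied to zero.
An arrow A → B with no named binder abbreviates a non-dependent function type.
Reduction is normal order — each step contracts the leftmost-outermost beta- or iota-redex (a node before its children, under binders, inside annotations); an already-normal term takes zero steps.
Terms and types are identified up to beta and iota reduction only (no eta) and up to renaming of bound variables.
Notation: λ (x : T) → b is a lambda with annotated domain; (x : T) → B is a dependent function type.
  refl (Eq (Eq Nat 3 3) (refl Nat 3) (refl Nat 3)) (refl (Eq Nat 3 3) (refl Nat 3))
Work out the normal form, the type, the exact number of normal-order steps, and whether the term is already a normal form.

reduced normal form:
  refl (Eq (Eq Nat 3 3) (refl Nat 3) (refl Nat 3)) (refl (Eq Nat 3 3) (refl Nat 3))
type:
  Eq (Eq (Eq Nat 3 3) (refl Nat 3) (refl Nat 3)) (refl (Eq Nat 3 3) (refl Nat 3)) (refl (Eq Nat 3 3) (refl Nat 3))
steps to reach normal form (normal order): 0
already normal: yes


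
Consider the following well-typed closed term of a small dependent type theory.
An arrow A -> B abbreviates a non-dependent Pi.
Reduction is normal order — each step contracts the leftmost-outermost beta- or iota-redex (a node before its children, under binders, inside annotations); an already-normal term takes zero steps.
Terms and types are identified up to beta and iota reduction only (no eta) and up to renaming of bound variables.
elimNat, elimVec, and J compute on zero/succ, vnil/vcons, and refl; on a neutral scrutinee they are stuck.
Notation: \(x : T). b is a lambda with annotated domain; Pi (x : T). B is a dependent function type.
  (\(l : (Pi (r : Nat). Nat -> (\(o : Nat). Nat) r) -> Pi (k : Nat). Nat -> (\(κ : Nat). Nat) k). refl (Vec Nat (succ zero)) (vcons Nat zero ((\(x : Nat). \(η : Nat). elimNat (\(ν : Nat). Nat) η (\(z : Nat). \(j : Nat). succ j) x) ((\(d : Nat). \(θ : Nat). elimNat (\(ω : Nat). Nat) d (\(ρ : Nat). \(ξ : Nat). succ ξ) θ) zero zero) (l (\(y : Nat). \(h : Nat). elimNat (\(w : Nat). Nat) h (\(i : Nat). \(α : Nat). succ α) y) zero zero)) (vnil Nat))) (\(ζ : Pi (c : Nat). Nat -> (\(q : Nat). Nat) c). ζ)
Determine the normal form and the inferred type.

reduced normal form:
  refl (Vec Nat (succ zero)) (vcons Nat zero zero (vnil Nat))
type:
  Eq (Vec Nat (succ zero)) (vcons Nat zero zero (vnil Nat)) (vcons Nat zero zero (vnil Nat))


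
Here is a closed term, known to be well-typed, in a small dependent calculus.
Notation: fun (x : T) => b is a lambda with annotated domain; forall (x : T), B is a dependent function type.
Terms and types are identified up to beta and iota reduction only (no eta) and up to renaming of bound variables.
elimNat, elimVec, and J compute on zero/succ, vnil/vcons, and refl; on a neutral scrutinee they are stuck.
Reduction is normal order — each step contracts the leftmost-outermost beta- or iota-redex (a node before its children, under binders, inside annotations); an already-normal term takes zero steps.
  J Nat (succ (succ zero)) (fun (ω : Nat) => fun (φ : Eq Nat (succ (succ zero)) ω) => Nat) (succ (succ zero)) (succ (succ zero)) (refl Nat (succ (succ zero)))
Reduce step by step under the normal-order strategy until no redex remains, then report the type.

normal-order reduction:
  J Nat (succ (succ zero)) (fun (ω : Nat) => fun (φ : Eq Nat (succ (succ zero)) ω) => Nat) (succ (succ zero)) (succ (succ zero)) (refl Nat (succ (succ zero)))
  ~> succ (succ zero)
inferred type:
  Nat
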